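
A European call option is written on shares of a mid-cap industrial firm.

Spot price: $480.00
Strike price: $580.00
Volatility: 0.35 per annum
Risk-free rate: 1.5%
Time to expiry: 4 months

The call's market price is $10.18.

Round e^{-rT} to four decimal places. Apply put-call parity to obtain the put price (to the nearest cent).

exp(−rT) = exp(−0.015·0.3333) = 0.9950
Put-call parity: C − P = S − K·e^(−rT) = 480 − 580·0.9950 = 480 − 577.1000 = -97.1000
P = C − (C − P) = 10.18 − (-97.1000) = 107.2800

$107.28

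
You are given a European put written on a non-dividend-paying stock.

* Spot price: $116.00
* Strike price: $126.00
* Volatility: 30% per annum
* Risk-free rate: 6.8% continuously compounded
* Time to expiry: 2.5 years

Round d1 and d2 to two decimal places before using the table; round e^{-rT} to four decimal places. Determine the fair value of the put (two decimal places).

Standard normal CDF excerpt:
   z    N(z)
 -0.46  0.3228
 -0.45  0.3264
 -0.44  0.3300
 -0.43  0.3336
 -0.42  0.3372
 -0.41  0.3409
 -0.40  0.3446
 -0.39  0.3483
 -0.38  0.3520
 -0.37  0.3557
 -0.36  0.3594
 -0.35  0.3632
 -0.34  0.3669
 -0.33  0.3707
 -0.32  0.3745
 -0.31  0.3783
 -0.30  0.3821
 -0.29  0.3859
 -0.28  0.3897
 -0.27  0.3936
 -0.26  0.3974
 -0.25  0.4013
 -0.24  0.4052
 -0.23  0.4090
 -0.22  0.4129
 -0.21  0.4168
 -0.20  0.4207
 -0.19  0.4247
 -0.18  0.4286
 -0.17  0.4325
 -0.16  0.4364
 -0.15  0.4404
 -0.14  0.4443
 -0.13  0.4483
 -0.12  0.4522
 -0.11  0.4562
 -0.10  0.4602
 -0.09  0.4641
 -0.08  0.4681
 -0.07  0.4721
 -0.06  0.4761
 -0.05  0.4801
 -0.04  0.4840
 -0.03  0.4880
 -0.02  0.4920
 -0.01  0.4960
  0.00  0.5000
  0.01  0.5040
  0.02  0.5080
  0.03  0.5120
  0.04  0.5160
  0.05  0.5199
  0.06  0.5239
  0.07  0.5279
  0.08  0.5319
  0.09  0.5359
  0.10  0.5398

σ√T = 0.3·√2.5 = 0.4743
d₁ = [ln(116/126) + (0.068 + 0.3²/2)·2.5] / 0.4743 = [-0.0827 + 0.2825] / 0.4743 = 0.4212 ≈ 0.42
d₂ = d₁ − σ√T = 0.4212 − 0.4743 = -0.0531 ≈ -0.05
exp(−rT) = exp(−0.068·2.5) = 0.8437
N(−d₂) = N(0.05) = 0.5199;  N(−d₁) = N(-0.42) = 0.3372
P = 126·0.8437·0.5199 − 116·0.3372 = 55.2686 − 39.1152 = 16.1534

$16.15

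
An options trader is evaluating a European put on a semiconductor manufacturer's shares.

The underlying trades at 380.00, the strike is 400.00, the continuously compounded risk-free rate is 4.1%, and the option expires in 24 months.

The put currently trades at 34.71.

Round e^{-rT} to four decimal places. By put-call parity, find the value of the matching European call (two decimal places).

46.19

e^(−rT) = e^(−0.041·2) = 0.9213
Put-call parity: C − P = S − K·e^(−rT) = 380 − 400·0.9213 = 380 − 368.5200 = 11.4800
C = P + (C − P) = 34.71 + (11.4800) = 46.1900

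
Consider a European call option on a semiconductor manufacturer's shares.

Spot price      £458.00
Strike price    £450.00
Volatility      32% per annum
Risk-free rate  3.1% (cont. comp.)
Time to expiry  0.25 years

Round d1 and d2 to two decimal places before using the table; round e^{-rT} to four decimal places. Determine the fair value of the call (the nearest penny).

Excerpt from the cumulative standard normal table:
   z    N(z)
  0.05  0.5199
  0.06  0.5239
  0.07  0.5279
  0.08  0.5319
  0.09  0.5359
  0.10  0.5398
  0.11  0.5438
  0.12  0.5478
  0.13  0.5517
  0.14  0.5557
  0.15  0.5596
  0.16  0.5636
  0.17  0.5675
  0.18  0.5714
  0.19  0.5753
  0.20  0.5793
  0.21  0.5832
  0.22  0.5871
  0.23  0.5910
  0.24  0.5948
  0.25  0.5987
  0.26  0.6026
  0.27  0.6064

£34.91

T = 0.25;  σ√T = 0.1600
d₁ = [ln(458/450) + (0.031 + 0.32²/2)·0.25] / 0.1600 = [0.0176 + 0.0205] / 0.1600 = 0.2386 ≈ 0.24
d₂ = d₁ − σ√T = 0.2386 − 0.1600 = 0.0786 ≈ 0.08
exp(−rT) = exp(−0.031·0.25) = 0.9923
C = 458·N(0.24) − 450·0.9923·N(0.08) = 458·0.5948 − 450·0.9923·0.5319 = 272.4184 − 237.5120 = 34.9064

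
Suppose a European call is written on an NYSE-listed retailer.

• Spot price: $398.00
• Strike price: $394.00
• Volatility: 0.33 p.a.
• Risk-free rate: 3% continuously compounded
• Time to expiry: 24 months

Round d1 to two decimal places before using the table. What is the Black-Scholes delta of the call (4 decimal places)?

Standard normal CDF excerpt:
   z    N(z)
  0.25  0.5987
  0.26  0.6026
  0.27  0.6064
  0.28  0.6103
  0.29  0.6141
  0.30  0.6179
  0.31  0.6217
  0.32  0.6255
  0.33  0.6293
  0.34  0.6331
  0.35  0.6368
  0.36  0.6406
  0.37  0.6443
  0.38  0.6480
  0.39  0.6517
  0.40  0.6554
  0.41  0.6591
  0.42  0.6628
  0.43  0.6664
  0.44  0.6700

σ√T = 0.33·√2 = 0.4667
d₁ = [ln(398/394) + (0.03 + ½·0.33²)·2] / (σ√T) = (0.0101 + 0.1689) / 0.4667 = 0.3836 ≈ 0.38
N(d₁) = N(0.38) = 0.6480
Δ_call = N(d₁) = 0.6480

0.6480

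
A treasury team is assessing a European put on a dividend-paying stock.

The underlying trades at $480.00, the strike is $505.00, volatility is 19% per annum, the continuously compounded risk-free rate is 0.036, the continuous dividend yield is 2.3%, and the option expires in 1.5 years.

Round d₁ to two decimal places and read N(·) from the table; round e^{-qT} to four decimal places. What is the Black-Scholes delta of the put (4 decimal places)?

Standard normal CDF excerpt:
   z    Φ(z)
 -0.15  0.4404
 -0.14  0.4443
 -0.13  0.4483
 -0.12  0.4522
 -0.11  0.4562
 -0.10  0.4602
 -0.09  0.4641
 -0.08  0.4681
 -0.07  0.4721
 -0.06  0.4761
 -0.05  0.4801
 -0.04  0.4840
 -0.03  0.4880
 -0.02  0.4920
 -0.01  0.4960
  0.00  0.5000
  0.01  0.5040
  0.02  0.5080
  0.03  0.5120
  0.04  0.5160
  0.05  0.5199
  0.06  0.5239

T = 1.5;  σ√T = 0.2327
d₁ = [ln(480/505) + (0.036 − 0.023 + ½·0.19²)·1.5] / (σ√T) = (-0.0508 + 0.0466) / 0.2327 = -0.0180 which rounds to -0.02
N(d₁) = N(-0.02) = 0.4920
Δ_put = exp(−qT)·(N(d₁) − 1) = 0.9661·(0.4920 − 1) = -0.4908

-0.4908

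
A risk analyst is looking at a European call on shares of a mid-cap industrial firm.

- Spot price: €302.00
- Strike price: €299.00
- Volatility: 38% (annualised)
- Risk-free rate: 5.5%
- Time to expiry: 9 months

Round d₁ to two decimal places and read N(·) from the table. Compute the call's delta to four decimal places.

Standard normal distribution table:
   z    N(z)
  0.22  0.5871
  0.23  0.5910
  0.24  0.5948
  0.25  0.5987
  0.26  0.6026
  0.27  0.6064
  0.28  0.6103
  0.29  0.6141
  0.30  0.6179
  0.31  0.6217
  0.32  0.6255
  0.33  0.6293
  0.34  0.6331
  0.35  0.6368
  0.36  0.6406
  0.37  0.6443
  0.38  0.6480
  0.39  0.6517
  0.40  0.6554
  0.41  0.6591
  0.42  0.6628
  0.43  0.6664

0.6255

σ√T = 0.38 × 0.8660 = 0.3291
d₁ = [ln(302/299) + (0.055 + 0.38²/2)·0.75] / 0.3291 = [0.0100 + 0.0954] / 0.3291 = 0.3202 which rounds to 0.32
N(d₁) = N(0.32) = 0.6255
Δ_call = N(d₁) = 0.6255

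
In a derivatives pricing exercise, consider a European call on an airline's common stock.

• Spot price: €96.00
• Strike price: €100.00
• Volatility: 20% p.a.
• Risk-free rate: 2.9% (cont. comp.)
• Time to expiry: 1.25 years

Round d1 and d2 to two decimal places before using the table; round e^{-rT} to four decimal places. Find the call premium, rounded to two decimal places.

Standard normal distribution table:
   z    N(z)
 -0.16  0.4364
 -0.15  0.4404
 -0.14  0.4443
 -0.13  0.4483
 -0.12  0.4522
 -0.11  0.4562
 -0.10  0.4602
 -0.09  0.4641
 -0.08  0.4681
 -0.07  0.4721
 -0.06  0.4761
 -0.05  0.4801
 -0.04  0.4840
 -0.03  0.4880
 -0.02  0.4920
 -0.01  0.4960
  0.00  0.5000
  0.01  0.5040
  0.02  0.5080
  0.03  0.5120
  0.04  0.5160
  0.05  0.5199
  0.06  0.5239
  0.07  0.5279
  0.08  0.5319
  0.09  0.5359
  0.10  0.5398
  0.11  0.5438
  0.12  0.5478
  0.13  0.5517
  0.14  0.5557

€8.21

T = 1.25;  σ√T = 0.2236
d₁ = [ln(96/100) + (0.029 + ½·0.2²)·1.25] / (σ√T) = (-0.0408 + 0.0612) / 0.2236 = 0.0914 which rounds to 0.09
d₂ = 0.0914 − 0.2236 = -0.1322 which rounds to -0.13
exp(−rT) = exp(−0.029·1.25) = 0.9644
C = 96·N(0.09) − 100·0.9644·N(-0.13) = 96·0.5359 − 100·0.9644·0.4483 = 51.4464 − 43.2341 = 8.2123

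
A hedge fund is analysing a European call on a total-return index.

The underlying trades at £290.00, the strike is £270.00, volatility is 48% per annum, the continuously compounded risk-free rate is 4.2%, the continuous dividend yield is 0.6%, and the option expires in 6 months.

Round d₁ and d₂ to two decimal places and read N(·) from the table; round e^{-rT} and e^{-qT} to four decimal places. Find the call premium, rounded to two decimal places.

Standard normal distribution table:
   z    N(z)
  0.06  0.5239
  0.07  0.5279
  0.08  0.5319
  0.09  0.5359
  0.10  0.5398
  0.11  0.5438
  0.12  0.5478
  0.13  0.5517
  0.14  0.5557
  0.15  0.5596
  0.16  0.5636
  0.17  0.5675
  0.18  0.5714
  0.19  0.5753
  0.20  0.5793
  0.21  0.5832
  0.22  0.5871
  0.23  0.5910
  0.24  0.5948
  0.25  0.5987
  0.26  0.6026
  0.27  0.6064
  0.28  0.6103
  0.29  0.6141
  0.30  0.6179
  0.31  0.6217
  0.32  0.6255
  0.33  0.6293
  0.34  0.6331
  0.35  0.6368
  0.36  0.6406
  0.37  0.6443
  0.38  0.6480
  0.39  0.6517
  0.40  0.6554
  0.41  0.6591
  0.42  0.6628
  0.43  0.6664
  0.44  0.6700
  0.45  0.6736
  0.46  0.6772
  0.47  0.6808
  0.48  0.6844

£50.99

σ√T = 0.48·√0.5 = 0.3394
ln(S/K) + (r − q + σ²/2)T = ln(290/270) + (0.042 − 0.006 + 0.48²/2)·0.5 = 0.0715 + 0.0756 = 0.1471
d₁ = 0.1471 / 0.3394 = 0.4333 → 0.43
d₂ = d₁ − σ√T = 0.4333 − 0.3394 = 0.0939 → 0.09
exp(−qT) = exp(−0.006·0.5) = 0.9970;  exp(−rT) = exp(−0.042·0.5) = 0.9792
N(d₁) = N(0.43) = 0.6664;  N(d₂) = N(0.09) = 0.5359
C = 290·0.9970·0.6664 − 270·0.9792·0.5359 = 192.6762 − 141.6834 = 50.9928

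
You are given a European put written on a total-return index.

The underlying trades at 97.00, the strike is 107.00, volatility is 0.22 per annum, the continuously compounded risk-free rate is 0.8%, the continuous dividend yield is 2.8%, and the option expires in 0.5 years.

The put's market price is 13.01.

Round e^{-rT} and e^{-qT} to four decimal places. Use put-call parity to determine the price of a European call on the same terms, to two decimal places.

e^(−qT) = e^(−0.028·0.5) = 0.9861;  e^(−rT) = e^(−0.008·0.5) = 0.9960
Put-call parity: C − P = S·e^(−qT) − K·e^(−rT) = 97·0.9861 − 107·0.9960 = 95.6517 − 106.5720 = -10.9203
C = P + (C − P) = 13.01 + (-10.9203) = 2.0897

2.09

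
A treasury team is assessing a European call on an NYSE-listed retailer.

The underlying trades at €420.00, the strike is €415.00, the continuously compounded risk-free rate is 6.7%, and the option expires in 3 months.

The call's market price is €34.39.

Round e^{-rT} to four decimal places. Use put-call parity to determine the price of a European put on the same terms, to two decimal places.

€22.50

e^(−rT) = e^(−0.067·0.25) = 0.9834
Put-call parity: C − P = S − K·e^(−rT) = 420 − 415·0.9834 = 420 − 408.1110 = 11.8890
P = C − (C − P) = 34.39 − (11.8890) = 22.5010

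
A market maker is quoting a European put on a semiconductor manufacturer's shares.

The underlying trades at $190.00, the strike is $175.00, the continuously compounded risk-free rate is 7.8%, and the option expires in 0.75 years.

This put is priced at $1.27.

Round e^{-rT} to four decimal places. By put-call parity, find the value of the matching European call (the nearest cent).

e^(−rT) = e^(−0.078·0.75) = 0.9432
Put-call parity: C − P = S − K·e^(−rT) = 190 − 175·0.9432 = 190 − 165.0600 = 24.9400
C = P + (C − P) = 1.27 + (24.9400) = 26.2100

$26.21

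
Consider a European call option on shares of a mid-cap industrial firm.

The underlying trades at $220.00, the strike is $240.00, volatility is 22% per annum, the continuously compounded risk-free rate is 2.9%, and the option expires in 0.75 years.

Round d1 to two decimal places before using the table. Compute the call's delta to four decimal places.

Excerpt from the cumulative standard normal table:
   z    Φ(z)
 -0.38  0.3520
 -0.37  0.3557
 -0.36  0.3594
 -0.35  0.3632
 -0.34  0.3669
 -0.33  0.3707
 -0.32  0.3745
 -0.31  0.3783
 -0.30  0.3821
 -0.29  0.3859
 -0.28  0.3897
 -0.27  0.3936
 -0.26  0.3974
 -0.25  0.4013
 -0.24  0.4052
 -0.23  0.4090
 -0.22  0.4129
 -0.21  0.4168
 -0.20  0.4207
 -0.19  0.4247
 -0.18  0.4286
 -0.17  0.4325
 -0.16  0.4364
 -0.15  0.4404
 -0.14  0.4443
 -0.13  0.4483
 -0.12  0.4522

0.4013

T = 0.75;  σ√T = 0.1905
d₁ = [ln(220/240) + (0.029 + ½·0.22²)·0.75] / (σ√T) = (-0.0870 + 0.0399) / 0.1905 = -0.2473 ≈ -0.25
N(d₁) = N(-0.25) = 0.4013
Δ_call = N(d₁) = 0.4013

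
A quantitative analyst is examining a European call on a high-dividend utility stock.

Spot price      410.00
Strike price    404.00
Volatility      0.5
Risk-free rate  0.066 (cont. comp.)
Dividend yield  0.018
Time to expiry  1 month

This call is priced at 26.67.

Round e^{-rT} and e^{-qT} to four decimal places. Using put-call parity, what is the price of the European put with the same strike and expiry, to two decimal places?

exp(−qT) = exp(−0.018·0.08333) = 0.9985;  exp(−rT) = exp(−0.066·0.08333) = 0.9945
Put-call parity: C − P = S·e^(−qT) − K·e^(−rT) = 410·0.9985 − 404·0.9945 = 409.3850 − 401.7780 = 7.6070
P = C − (C − P) = 26.67 − (7.6070) = 19.0630

19.06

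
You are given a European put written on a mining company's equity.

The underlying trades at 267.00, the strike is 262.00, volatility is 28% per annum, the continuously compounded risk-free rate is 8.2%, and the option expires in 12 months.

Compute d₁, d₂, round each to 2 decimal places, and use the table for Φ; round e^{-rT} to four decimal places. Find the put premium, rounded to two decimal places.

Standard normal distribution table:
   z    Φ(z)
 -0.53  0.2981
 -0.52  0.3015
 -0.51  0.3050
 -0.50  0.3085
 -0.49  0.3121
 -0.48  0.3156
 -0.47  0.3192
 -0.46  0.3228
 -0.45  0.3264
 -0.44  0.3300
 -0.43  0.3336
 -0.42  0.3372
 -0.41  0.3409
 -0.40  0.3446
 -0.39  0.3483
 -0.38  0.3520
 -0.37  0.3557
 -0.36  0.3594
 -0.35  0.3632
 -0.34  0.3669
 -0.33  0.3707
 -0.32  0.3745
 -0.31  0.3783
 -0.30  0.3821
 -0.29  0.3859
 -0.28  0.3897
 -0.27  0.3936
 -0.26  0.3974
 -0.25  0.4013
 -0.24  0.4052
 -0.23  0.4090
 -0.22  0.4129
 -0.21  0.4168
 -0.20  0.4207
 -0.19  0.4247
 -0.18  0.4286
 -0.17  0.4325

17.30

T = 1;  σ√T = 0.2800
d₁ = [ln(267/262) + (0.082 + 0.28²/2)·1] / 0.2800 = [0.0189 + 0.1212] / 0.2800 = 0.5004 ⇒ 0.50
d₂ = d₁ − σ√T = 0.5004 − 0.2800 = 0.2204 ⇒ 0.22
e^(−rT) = e^(−0.082·1) = 0.9213
P = 262·0.9213·N(-0.22) − 267·N(-0.50) = 262·0.9213·0.4129 − 267·0.3085 = 99.6660 − 82.3695 = 17.2965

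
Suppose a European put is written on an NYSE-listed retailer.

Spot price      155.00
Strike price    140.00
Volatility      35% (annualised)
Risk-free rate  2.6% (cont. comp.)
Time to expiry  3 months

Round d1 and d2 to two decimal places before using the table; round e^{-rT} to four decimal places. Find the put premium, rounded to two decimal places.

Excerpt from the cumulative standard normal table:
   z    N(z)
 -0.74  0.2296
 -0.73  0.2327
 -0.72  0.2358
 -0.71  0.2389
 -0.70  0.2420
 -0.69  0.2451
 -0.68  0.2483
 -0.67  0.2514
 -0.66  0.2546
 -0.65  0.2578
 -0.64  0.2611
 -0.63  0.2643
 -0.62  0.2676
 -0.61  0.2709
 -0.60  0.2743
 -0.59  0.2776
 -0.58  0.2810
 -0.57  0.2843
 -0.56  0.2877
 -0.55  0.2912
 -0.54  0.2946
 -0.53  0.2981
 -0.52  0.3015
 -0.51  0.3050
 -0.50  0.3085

4.43

T = 0.25;  σ√T = 0.1750
d₁ = [ln(155/140) + (0.026 + 0.35²/2)·0.25] / 0.1750 = [0.1018 + 0.0218] / 0.1750 = 0.7063 → 0.71
d₂ = d₁ − σ√T = 0.7063 − 0.1750 = 0.5313 → 0.53
exp(−rT) = exp(−0.026·0.25) = 0.9935
N(−d₂) = N(-0.53) = 0.2981;  N(−d₁) = N(-0.71) = 0.2389
P = 140·0.9935·0.2981 − 155·0.2389 = 41.4627 − 37.0295 = 4.4332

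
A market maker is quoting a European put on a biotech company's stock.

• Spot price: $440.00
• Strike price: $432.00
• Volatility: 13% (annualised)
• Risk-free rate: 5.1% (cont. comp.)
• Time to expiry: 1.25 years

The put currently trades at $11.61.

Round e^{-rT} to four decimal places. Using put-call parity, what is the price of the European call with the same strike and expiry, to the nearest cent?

$46.31

e^(−rT) = e^(−0.051·1.25) = 0.9382
Put-call parity: C − P = S − K·e^(−rT) = 440 − 432·0.9382 = 440 − 405.3024 = 34.6976
C = P + (C − P) = 11.61 + (34.6976) = 46.3076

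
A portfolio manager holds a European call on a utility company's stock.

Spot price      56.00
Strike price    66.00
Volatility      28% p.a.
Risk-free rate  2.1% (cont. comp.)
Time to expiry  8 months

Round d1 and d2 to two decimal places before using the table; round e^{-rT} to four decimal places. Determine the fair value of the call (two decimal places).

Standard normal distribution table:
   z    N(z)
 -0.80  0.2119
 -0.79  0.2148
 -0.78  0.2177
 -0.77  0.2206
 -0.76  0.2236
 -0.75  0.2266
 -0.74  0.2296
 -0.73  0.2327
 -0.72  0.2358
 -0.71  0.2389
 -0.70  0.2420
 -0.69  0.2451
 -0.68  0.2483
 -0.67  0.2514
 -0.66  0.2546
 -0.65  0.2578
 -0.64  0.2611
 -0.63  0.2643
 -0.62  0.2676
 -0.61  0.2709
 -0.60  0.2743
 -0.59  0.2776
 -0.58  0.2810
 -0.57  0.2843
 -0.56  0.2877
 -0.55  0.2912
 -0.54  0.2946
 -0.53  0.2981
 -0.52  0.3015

2.14

T = 0.6667;  σ√T = 0.2286
d₁ = [ln(56/66) + (0.021 + ½·0.28²)·0.6667] / (σ√T) = (-0.1643 + 0.0401) / 0.2286 = -0.5431 which rounds to -0.54
d₂ = -0.5431 − 0.2286 = -0.7717 which rounds to -0.77
e^(−rT) = e^(−0.021·0.6667) = 0.9861
N(d₁) = N(-0.54) = 0.2946;  N(d₂) = N(-0.77) = 0.2206
C = 56·0.2946 − 66·0.9861·0.2206 = 16.4976 − 14.3572 = 2.1404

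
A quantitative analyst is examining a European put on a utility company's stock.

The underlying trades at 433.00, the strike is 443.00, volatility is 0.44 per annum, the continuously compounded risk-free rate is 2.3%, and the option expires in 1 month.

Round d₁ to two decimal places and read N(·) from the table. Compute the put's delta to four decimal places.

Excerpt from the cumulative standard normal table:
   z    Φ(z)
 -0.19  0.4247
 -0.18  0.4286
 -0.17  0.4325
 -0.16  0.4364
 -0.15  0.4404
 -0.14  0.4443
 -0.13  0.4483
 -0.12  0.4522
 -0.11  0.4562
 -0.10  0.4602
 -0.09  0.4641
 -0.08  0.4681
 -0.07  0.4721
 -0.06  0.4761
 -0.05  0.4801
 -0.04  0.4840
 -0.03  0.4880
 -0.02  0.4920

T = 0.08333;  σ√T = 0.1270
d₁ = [ln(433/443) + (0.023 + 0.44²/2)·0.08333] / 0.1270 = [-0.0228 + 0.0100] / 0.1270 = -0.1012 → -0.10
N(d₁) = N(-0.10) = 0.4602
Δ_put = N(d₁) − 1 = 0.4602 − 1 = -0.5398

-0.5398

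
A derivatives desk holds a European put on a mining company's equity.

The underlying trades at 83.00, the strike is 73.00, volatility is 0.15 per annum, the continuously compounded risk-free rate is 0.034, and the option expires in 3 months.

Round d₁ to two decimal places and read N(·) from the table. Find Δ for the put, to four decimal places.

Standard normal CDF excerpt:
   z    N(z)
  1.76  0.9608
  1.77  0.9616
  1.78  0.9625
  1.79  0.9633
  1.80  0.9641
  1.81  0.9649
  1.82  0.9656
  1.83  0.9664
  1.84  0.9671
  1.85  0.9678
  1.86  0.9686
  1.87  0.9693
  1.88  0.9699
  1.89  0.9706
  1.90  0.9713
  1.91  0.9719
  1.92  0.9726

-0.0314

σ√T = 0.15·√0.25 = 0.0750
ln(S/K) + (r + σ²/2)T = ln(83/73) + (0.034 + 0.15²/2)·0.25 = 0.1284 + 0.0113 = 0.1397
d₁ = 0.1397 / 0.0750 = 1.8626 ⇒ 1.86
N(d₁) = N(1.86) = 0.9686
Δ_put = N(d₁) − 1 = 0.9686 − 1 = -0.0314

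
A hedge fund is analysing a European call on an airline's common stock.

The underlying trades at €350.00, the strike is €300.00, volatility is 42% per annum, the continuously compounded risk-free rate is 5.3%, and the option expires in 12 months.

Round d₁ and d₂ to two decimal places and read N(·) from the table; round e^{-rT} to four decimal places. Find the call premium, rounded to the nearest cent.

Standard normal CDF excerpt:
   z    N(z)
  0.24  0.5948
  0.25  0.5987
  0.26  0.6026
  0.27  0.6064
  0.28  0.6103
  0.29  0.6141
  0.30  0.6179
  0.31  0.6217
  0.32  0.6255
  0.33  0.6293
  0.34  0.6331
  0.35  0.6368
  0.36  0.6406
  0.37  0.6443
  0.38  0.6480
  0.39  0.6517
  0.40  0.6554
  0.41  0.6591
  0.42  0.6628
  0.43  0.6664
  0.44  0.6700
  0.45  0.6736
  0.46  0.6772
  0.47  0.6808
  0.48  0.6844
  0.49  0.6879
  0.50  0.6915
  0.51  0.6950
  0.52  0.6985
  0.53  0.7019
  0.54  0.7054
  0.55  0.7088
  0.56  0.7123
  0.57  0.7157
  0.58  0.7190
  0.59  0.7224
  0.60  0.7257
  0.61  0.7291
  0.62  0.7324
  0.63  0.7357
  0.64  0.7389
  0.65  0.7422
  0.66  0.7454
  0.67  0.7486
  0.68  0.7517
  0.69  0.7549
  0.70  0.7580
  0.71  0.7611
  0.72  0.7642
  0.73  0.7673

T = 1;  σ√T = 0.4200
d₁ = [ln(350/300) + (0.053 + 0.42²/2)·1] / 0.4200 = [0.1542 + 0.1412] / 0.4200 = 0.7032 ⇒ 0.70
d₂ = d₁ − σ√T = 0.7032 − 0.4200 = 0.2832 ⇒ 0.28
exp(−rT) = exp(−0.053·1) = 0.9484
C = 350·N(0.70) − 300·0.9484·N(0.28) = 350·0.7580 − 300·0.9484·0.6103 = 265.3000 − 173.6426 = 91.6574

€91.66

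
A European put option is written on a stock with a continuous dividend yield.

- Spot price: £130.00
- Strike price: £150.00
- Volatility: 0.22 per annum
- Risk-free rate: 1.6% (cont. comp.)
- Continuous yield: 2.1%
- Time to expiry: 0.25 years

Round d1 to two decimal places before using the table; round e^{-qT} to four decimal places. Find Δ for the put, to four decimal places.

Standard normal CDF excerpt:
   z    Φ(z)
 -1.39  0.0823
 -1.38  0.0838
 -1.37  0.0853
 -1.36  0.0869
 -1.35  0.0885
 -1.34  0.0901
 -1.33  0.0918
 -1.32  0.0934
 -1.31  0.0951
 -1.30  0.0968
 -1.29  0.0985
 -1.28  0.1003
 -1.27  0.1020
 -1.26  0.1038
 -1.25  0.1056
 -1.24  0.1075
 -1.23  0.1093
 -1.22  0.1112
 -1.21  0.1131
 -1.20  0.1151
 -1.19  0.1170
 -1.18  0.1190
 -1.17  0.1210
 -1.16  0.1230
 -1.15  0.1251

σ√T = 0.22 × 0.5000 = 0.1100
ln(S/K) + (r − q + σ²/2)T = ln(130/150) + (0.016 − 0.021 + 0.22²/2)·0.25 = -0.1431 + 0.0048 = -0.1383
d₁ = -0.1383 / 0.1100 = -1.2573 ⇒ -1.26
N(d₁) = N(-1.26) = 0.1038
Δ_put = exp(−qT)·(N(d₁) − 1) = 0.9948·(0.1038 − 1) = -0.8915

-0.8915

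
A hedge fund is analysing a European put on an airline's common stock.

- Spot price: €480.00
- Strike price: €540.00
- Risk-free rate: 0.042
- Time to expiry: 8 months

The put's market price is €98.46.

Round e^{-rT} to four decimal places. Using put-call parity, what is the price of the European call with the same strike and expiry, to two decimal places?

e^(−rT) = e^(−0.042·0.6667) = 0.9724
Put-call parity: C − P = S − K·e^(−rT) = 480 − 540·0.9724 = 480 − 525.0960 = -45.0960
C = P + (C − P) = 98.46 + (-45.0960) = 53.3640

€53.36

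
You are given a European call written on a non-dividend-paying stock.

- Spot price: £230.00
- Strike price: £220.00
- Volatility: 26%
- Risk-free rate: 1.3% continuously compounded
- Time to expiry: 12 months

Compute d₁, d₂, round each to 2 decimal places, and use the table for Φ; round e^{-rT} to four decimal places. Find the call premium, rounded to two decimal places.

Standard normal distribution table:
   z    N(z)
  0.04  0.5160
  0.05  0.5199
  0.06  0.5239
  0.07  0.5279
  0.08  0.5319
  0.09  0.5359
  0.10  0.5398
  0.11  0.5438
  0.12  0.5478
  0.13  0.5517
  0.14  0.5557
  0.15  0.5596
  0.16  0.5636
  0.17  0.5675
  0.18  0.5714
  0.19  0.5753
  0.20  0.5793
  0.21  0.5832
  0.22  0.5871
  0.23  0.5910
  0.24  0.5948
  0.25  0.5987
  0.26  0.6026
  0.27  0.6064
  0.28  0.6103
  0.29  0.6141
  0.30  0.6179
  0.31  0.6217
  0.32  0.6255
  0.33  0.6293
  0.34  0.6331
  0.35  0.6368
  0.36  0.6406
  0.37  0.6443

T = 1;  σ√T = 0.2600
d₁ = [ln(230/220) + (0.013 + 0.26²/2)·1] / 0.2600 = [0.0445 + 0.0468] / 0.2600 = 0.3510 ≈ 0.35
d₂ = d₁ − σ√T = 0.3510 − 0.2600 = 0.0910 ≈ 0.09
exp(−rT) = exp(−0.013·1) = 0.9871
N(d₁) = N(0.35) = 0.6368;  N(d₂) = N(0.09) = 0.5359
C = 230·0.6368 − 220·0.9871·0.5359 = 146.4640 − 116.3771 = 30.0869

£30.09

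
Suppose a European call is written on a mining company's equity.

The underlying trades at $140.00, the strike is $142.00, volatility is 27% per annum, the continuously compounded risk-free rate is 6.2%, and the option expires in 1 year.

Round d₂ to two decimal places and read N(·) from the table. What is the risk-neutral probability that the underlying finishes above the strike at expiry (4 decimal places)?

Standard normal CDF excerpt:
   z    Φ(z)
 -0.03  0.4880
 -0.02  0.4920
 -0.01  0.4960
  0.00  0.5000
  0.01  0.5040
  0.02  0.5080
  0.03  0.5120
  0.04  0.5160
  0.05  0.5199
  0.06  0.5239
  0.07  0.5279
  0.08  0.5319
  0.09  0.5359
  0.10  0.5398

σ√T = 0.27·√1 = 0.2700
d₁ = [ln(140/142) + (0.062 + 0.27²/2)·1] / 0.2700 = [-0.0142 + 0.0985] / 0.2700 = 0.3121 → 0.31
d₂ = d₁ − σ√T = 0.3121 − 0.2700 = 0.0421 → 0.04
Pr(exercise) under Q = N(d₂) = 0.5160

0.5160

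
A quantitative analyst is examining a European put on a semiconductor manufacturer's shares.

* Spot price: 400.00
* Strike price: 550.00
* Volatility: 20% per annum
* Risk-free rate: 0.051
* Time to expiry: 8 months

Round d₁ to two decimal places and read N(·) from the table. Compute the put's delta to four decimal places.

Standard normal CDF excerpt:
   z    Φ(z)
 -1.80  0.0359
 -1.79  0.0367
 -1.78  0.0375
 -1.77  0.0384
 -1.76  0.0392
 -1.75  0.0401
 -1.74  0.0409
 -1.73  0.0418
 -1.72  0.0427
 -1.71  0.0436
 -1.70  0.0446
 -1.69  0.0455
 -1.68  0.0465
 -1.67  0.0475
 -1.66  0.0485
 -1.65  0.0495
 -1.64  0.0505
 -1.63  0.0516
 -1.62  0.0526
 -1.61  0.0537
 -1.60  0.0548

-0.9515

T = 0.6667;  σ√T = 0.1633
d₁ = [ln(400/550) + (0.051 + 0.2²/2)·0.6667] / 0.1633 = [-0.3185 + 0.0473] / 0.1633 = -1.6603 → -1.66
N(d₁) = N(-1.66) = 0.0485
Δ_put = N(d₁) − 1 = 0.0485 − 1 = -0.9515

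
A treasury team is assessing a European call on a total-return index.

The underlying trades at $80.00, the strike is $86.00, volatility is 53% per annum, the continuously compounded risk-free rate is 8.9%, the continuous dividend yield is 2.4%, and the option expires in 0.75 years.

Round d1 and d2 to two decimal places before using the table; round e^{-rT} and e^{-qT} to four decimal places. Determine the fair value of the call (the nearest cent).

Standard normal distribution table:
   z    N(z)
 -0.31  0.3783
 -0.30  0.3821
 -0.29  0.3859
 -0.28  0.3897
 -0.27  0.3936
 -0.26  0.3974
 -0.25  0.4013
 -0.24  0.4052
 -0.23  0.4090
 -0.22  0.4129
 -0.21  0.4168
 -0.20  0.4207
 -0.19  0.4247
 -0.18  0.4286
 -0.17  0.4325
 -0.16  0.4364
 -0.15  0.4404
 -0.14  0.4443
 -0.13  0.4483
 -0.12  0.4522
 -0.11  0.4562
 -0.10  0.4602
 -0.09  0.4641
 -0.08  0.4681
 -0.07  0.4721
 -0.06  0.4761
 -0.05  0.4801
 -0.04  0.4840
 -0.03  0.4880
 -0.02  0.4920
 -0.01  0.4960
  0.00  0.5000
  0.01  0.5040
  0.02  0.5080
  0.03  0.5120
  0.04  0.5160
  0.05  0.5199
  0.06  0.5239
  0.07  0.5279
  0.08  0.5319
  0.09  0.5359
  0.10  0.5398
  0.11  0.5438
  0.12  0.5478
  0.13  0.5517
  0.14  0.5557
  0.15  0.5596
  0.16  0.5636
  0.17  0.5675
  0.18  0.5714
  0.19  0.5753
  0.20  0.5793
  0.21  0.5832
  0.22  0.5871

$13.55

T = 0.75;  σ√T = 0.4590
d₁ = [ln(80/86) + (0.089 − 0.024 + ½·0.53²)·0.75] / (σ√T) = (-0.0723 + 0.1541) / 0.4590 = 0.1781 ≈ 0.18
d₂ = 0.1781 − 0.4590 = -0.2808 ≈ -0.28
e^(−qT) = e^(−0.024·0.75) = 0.9822;  e^(−rT) = e^(−0.089·0.75) = 0.9354
N(d₁) = N(0.18) = 0.5714;  N(d₂) = N(-0.28) = 0.3897
C = 80·0.9822·0.5714 − 86·0.9354·0.3897 = 44.8983 − 31.3492 = 13.5491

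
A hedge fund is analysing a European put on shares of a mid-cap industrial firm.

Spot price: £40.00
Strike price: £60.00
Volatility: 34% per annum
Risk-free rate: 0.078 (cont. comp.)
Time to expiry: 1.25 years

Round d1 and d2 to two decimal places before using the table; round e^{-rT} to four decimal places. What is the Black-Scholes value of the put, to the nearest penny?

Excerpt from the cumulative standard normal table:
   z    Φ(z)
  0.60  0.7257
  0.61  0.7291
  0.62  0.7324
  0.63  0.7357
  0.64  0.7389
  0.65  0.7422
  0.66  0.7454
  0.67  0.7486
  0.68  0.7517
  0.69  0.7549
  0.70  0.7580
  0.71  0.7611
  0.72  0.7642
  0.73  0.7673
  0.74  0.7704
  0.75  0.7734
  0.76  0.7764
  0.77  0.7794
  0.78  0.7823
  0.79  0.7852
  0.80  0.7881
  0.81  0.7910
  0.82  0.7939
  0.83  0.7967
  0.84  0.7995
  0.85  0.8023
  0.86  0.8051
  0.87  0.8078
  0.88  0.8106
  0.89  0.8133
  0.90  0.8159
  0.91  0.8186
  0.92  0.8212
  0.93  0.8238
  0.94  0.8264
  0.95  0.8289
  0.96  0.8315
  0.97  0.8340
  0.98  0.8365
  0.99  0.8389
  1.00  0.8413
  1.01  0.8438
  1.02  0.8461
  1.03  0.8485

£16.49

σ√T = 0.34 × 1.1180 = 0.3801
d₁ = [ln(40/60) + (0.078 + 0.34²/2)·1.25] / 0.3801 = [-0.4055 + 0.1698] / 0.3801 = -0.6201 which rounds to -0.62
d₂ = d₁ − σ√T = -0.6201 − 0.3801 = -1.0002 which rounds to -1.00
e^(−rT) = e^(−0.078·1.25) = 0.9071
N(−d₂) = N(1.00) = 0.8413;  N(−d₁) = N(0.62) = 0.7324
P = 60·0.9071·0.8413 − 40·0.7324 = 45.7886 − 29.2960 = 16.4926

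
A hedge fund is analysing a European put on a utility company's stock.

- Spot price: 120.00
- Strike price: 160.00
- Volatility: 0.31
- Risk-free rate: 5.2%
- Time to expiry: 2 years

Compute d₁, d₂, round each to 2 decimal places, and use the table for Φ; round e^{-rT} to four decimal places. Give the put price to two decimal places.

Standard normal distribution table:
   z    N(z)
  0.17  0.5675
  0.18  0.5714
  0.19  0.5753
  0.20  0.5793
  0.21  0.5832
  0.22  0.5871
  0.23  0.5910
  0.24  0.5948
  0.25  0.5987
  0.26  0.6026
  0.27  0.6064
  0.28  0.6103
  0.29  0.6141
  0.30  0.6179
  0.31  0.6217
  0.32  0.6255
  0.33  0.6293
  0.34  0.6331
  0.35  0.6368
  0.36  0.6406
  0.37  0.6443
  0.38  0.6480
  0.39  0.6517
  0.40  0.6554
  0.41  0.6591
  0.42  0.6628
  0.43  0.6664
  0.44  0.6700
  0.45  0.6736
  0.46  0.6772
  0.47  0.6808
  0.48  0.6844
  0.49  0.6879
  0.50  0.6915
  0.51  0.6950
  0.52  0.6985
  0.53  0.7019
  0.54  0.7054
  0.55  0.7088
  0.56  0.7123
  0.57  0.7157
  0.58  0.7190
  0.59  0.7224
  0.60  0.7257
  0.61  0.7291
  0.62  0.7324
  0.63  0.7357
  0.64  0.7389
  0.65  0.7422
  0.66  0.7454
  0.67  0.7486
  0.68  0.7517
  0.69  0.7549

σ√T = 0.31·√2 = 0.4384
d₁ = [ln(120/160) + (0.052 + 0.31²/2)·2] / 0.4384 = [-0.2877 + 0.2001] / 0.4384 = -0.1998 ⇒ -0.20
d₂ = d₁ − σ√T = -0.1998 − 0.4384 = -0.6382 ⇒ -0.64
exp(−rT) = exp(−0.052·2) = 0.9012
N(−d₂) = N(0.64) = 0.7389;  N(−d₁) = N(0.20) = 0.5793
P = 160·0.9012·0.7389 − 120·0.5793 = 106.5435 − 69.5160 = 37.0275

37.03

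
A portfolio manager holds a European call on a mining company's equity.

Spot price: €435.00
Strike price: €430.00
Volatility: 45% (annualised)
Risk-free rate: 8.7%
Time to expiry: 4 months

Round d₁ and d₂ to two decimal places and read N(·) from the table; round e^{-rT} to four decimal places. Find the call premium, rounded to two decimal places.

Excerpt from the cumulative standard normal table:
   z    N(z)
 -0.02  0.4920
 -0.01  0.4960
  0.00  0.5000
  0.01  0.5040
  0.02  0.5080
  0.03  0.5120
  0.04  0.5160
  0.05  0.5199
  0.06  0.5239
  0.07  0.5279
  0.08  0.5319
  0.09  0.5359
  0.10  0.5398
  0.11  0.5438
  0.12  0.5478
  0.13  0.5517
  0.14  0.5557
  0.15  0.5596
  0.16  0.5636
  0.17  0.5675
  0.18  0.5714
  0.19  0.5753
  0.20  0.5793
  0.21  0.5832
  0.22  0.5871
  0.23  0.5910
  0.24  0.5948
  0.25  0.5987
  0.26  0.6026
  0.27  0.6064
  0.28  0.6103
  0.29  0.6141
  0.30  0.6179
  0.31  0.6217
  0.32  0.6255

σ√T = 0.45 × 0.5774 = 0.2598
d₁ = [ln(435/430) + (0.087 + ½·0.45²)·0.3333] / (σ√T) = (0.0116 + 0.0628) / 0.2598 = 0.2860 ≈ 0.29
d₂ = 0.2860 − 0.2598 = 0.0262 ≈ 0.03
e^(−rT) = e^(−0.087·0.3333) = 0.9714
N(d₁) = N(0.29) = 0.6141;  N(d₂) = N(0.03) = 0.5120
C = 435·0.6141 − 430·0.9714·0.5120 = 267.1335 − 213.8634 = 53.2701

€53.27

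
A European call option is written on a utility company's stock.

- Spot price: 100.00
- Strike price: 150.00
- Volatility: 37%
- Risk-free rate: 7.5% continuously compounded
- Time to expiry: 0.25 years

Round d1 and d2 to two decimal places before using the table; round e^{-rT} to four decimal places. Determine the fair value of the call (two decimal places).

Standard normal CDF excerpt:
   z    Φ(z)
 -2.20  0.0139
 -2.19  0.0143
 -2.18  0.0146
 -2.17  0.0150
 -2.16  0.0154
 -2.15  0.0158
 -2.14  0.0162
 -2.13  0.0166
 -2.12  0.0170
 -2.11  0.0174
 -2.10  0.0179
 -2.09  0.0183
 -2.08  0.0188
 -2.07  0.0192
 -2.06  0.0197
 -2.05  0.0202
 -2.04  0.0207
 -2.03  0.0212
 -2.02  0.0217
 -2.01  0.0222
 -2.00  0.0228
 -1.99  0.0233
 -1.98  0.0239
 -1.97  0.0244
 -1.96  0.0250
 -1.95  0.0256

T = 0.25;  σ√T = 0.1850
ln(S/K) + (r + σ²/2)T = ln(100/150) + (0.075 + 0.37²/2)·0.25 = -0.4055 + 0.0359 = -0.3696
d₁ = -0.3696 / 0.1850 = -1.9979 which rounds to -2.00
d₂ = d₁ − σ√T = -1.9979 − 0.1850 = -2.1829 which rounds to -2.18
e^(−rT) = e^(−0.075·0.25) = 0.9814
N(d₁) = N(-2.00) = 0.0228;  N(d₂) = N(-2.18) = 0.0146
C = 100·0.0228 − 150·0.9814·0.0146 = 2.2800 − 2.1493 = 0.1307

0.13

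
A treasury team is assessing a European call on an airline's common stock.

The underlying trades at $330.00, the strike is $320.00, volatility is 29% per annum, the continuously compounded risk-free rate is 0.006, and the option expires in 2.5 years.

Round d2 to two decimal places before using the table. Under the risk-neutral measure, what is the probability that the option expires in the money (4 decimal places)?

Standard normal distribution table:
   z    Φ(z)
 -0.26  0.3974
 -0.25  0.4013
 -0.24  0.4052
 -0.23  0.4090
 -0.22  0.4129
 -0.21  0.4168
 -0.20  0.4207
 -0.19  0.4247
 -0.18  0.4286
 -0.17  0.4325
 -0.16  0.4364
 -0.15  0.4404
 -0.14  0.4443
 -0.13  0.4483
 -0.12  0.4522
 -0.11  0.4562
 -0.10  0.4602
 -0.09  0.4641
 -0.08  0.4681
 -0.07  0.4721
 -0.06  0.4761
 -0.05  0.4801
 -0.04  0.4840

σ√T = 0.29 × 1.5811 = 0.4585
d₁ = [ln(330/320) + (0.006 + ½·0.29²)·2.5] / (σ√T) = (0.0308 + 0.1201) / 0.4585 = 0.3291 ≈ 0.33
d₂ = 0.3291 − 0.4585 = -0.1294 ≈ -0.13
Pr(exercise) under Q = N(d₂) = 0.4483

0.4483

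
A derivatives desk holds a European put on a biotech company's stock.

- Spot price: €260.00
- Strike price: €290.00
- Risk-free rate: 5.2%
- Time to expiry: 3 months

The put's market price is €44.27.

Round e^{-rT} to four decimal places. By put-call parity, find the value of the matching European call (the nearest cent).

€18.01

exp(−rT) = exp(−0.052·0.25) = 0.9871
Put-call parity: C − P = S − K·e^(−rT) = 260 − 290·0.9871 = 260 − 286.2590 = -26.2590
C = P + (C − P) = 44.27 + (-26.2590) = 18.0110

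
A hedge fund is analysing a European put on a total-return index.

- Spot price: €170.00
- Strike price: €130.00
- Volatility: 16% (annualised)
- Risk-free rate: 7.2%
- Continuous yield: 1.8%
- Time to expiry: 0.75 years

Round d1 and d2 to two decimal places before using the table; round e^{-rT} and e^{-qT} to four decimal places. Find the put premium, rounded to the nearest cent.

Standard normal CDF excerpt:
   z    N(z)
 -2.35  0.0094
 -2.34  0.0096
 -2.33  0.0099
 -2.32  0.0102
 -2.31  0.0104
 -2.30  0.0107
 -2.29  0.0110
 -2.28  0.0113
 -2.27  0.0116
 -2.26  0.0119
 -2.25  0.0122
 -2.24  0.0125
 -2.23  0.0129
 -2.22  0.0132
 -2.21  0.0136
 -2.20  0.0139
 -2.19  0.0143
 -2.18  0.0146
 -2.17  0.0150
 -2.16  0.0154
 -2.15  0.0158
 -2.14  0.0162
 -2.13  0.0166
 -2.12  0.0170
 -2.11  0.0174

€0.10

T = 0.75;  σ√T = 0.1386
d₁ = [ln(170/130) + (0.072 − 0.018 + ½·0.16²)·0.75] / (σ√T) = (0.2683 + 0.0501) / 0.1386 = 2.2976 ⇒ 2.30
d₂ = 2.2976 − 0.1386 = 2.1590 ⇒ 2.16
e^(−qT) = e^(−0.018·0.75) = 0.9866;  e^(−rT) = e^(−0.072·0.75) = 0.9474
N(−d₂) = N(-2.16) = 0.0154;  N(−d₁) = N(-2.30) = 0.0107
P = 130·0.9474·0.0154 − 170·0.9866·0.0107 = 1.8967 − 1.7946 = 0.1021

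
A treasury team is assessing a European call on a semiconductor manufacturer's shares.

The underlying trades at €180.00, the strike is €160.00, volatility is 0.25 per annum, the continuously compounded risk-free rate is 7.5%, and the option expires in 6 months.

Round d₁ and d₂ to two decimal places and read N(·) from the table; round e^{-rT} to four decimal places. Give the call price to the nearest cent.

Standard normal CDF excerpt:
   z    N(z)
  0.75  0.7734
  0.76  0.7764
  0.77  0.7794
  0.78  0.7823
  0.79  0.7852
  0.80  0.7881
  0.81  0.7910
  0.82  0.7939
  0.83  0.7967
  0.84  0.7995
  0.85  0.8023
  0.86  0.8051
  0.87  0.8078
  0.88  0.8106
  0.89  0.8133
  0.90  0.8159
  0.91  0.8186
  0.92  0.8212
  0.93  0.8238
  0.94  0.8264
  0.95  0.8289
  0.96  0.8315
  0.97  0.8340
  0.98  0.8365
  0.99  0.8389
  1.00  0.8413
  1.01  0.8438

€29.11

T = 0.5;  σ√T = 0.1768
d₁ = [ln(180/160) + (0.075 + 0.25²/2)·0.5] / 0.1768 = [0.1178 + 0.0531] / 0.1768 = 0.9668 which rounds to 0.97
d₂ = d₁ − σ√T = 0.9668 − 0.1768 = 0.7900 which rounds to 0.79
exp(−rT) = exp(−0.075·0.5) = 0.9632
N(d₁) = N(0.97) = 0.8340;  N(d₂) = N(0.79) = 0.7852
C = 180·0.8340 − 160·0.9632·0.7852 = 150.1200 − 121.0087 = 29.1113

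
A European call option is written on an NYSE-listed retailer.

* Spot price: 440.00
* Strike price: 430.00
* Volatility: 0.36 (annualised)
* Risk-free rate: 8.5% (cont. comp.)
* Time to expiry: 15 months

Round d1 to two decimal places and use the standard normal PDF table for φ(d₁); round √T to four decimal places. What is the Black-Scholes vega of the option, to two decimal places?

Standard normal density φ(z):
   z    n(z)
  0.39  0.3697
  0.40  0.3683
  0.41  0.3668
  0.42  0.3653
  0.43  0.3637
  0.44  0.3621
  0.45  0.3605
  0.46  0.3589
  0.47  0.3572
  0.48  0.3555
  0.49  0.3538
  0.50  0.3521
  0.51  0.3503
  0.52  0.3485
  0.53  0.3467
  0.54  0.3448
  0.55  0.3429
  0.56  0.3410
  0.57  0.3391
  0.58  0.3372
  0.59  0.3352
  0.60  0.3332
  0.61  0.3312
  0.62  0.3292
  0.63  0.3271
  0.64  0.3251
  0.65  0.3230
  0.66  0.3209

σ√T = 0.36·√1.25 = 0.4025
d₁ = [ln(440/430) + (0.085 + 0.36²/2)·1.25] / 0.4025 = [0.0230 + 0.1872] / 0.4025 = 0.5223 → 0.52
√T = √1.25 = 1.1180
φ(d₁) = φ(0.52) = 0.3485
vega = S·φ(d₁)·√T = 440·0.3485·1.1180 = 171.4341
(The put has the same vega.)

171.43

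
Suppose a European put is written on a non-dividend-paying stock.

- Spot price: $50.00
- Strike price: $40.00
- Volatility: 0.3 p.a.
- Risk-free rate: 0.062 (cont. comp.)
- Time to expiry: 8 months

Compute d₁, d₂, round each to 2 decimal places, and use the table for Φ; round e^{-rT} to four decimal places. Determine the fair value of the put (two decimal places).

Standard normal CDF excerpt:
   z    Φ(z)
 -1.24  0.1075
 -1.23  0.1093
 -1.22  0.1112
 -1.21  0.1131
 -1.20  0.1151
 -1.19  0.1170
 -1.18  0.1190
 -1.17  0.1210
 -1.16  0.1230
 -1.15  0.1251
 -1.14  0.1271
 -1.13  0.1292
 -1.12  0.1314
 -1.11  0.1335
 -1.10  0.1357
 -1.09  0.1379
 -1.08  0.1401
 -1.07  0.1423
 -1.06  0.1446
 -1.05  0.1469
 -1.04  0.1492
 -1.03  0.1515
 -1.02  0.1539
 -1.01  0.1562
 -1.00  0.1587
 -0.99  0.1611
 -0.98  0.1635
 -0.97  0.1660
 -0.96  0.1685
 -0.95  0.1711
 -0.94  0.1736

σ√T = 0.3 × 0.8165 = 0.2449
ln(S/K) + (r + σ²/2)T = ln(50/40) + (0.062 + 0.3²/2)·0.6667 = 0.2231 + 0.0713 = 0.2945
d₁ = 0.2945 / 0.2449 = 1.2022 ≈ 1.20
d₂ = d₁ − σ√T = 1.2022 − 0.2449 = 0.9572 ≈ 0.96
e^(−rT) = e^(−0.062·0.6667) = 0.9595
P = 40·0.9595·N(-0.96) − 50·N(-1.20) = 40·0.9595·0.1685 − 50·0.1151 = 6.4670 − 5.7550 = 0.7120

$0.71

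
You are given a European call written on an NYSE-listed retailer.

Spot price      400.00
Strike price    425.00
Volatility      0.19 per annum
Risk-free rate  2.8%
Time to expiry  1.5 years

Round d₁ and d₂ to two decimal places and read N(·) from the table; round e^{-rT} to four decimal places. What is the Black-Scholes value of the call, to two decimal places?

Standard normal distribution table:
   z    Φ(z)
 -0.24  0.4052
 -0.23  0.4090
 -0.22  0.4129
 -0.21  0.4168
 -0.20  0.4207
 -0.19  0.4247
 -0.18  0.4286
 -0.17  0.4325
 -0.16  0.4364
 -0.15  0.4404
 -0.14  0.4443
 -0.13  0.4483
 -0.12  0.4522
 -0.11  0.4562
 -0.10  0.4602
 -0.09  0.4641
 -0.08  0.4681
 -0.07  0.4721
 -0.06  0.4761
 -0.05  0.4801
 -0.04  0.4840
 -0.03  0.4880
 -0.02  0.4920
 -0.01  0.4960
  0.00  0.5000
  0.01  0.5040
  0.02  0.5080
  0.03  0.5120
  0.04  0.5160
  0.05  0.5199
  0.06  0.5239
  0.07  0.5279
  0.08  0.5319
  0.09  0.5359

34.95

σ√T = 0.19·√1.5 = 0.2327
d₁ = [ln(400/425) + (0.028 + 0.19²/2)·1.5] / 0.2327 = [-0.0606 + 0.0691] / 0.2327 = 0.0363 which rounds to 0.04
d₂ = d₁ − σ√T = 0.0363 − 0.2327 = -0.1964 which rounds to -0.20
e^(−rT) = e^(−0.028·1.5) = 0.9589
C = 400·N(0.04) − 425·0.9589·N(-0.20) = 400·0.5160 − 425·0.9589·0.4207 = 206.4000 − 171.4489 = 34.9511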